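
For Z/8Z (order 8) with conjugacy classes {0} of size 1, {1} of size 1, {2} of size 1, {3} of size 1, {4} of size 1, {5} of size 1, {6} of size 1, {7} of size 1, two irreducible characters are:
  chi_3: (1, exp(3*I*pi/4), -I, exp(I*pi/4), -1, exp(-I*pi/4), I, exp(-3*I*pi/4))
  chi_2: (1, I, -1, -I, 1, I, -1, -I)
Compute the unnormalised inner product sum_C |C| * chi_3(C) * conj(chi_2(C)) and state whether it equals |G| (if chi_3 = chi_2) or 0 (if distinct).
Sum = 0; so <chi_3, chi_2> = 0 (distinct irreducibles are orthogonal).

Solution. Compute term by term over conjugacy classes (|C| * chi_3(C) * conj(chi_2(C))):
  1*(1)*conj(1) + 1*(exp(3*I*pi/4))*conj(I) + 1*(-I)*conj(-1) + 1*(exp(I*pi/4))*conj(-I) + 1*(-1)*conj(1) + 1*(exp(-I*pi/4))*conj(I) + 1*(I)*conj(-1) + 1*(exp(-3*I*pi/4))*conj(-I)
  = (1) + (-exp(-3*I*pi/4)) + (I) + (exp(3*I*pi/4)) + (-1) + (-exp(I*pi/4)) + (-I) + (exp(-I*pi/4))
  = 0.
(Exp terms are combined using exp(i*s)*conj(exp(i*t)) = exp(i*(s-t)), and sums of them are collapsed using the identity that for every m > 1 the m distinct m-th roots of unity sum to 0, e.g. 1 + exp(2*I*pi/3) + exp(-2*I*pi/3) = 0.)
Dividing by |G| = 8 gives 0/8 = 0, matching the row-orthogonality relation <chi_3, chi_2> = [chi_3 = chi_2].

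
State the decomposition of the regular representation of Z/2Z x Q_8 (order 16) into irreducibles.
Each irreducible V_i of dimension d_i appears with multiplicity d_i, i.e. rho_reg = (direct sum over all irreducibles V_i) d_i V_i. The irreducible dimensions for Z/2Z x Q_8 are 1, 1, 1, 1, 1, 1, 1, 1, 2, 2: 8 irreducibles of dimension 1, each with multiplicity 1; 2 irreducibles of dimension 2, each with multiplicity 2. Total dimension 8*1*1 + 2*2*2 = 16 = |G|.

Derivation: General theorem: in the regular representation of a finite group G, each irreducible appears with multiplicity equal to its dimension. Check: dim(rho_reg) = sum d_i^2 = 1 + 1 + 1 + 1 + 1 + 1 + 1 + 1 + 4 + 4 = 16 = |G|.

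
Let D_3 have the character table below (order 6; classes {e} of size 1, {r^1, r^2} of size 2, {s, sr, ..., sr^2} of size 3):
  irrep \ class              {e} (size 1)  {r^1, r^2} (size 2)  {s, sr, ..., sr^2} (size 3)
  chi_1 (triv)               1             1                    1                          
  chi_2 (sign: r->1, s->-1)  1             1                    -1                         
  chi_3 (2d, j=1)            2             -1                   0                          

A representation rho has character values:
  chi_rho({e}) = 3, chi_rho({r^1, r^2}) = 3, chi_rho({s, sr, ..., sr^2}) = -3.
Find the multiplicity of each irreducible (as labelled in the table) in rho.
Multiplicities: chi_1: 0, chi_2: 3, chi_3: 0.

Justification: Use <chi_rho, chi> = (1/|G|) sum_C |C| * chi_rho(C) * conj(chi(C)) with |G| = 6 for each irreducible chi in the table:
  <chi_rho, chi_1> = (1/6)[1*(3)*conj(1) + 2*(3)*conj(1) + 3*(-3)*conj(1)]
      = (1/6)[(3) + (6) + (-9)] = 0/6 = 0
  <chi_rho, chi_2> = (1/6)[1*(3)*conj(1) + 2*(3)*conj(1) + 3*(-3)*conj(-1)]
      = (1/6)[(3) + (6) + (9)] = 18/6 = 3
  <chi_rho, chi_3> = (1/6)[1*(3)*conj(2) + 2*(3)*conj(-1) + 3*(-3)*conj(0)]
      = (1/6)[(6) + (-6) + (0)] = 0/6 = 0
Dimension check: dim(rho) = sum (mult * dim) = 0*1 + 3*1 + 0*2 = 3 = chi_rho(e) = 3.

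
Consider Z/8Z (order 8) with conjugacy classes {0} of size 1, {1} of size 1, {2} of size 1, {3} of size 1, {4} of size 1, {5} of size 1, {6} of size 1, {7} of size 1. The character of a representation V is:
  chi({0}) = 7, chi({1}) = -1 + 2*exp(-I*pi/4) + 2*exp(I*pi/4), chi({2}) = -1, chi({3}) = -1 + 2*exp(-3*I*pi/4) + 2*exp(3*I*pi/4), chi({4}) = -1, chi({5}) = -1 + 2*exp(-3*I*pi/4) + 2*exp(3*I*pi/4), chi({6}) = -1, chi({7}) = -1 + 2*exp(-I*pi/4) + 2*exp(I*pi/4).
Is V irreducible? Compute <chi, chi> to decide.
Not irreducible (reducible): <chi, chi> = 11 > 1.

Explanation: <chi, chi> = (1/|G|) sum_C |C| * |chi(C)|^2 = (1/8)[1*|7|^2 + 1*|-1 + 2*exp(-I*pi/4) + 2*exp(I*pi/4)|^2 + 1*|-1|^2 + 1*|-1 + 2*exp(-3*I*pi/4) + 2*exp(3*I*pi/4)|^2 + 1*|-1|^2 + 1*|-1 + 2*exp(-3*I*pi/4) + 2*exp(3*I*pi/4)|^2 + 1*|-1|^2 + 1*|-1 + 2*exp(-I*pi/4) + 2*exp(I*pi/4)|^2]
  = (1/8)[(49) + (9 - 4*exp(I*pi/4) - 4*exp(-I*pi/4)) + (1) + (9 - 4*exp(3*I*pi/4) - 4*exp(-3*I*pi/4)) + (1) + (9 - 4*exp(3*I*pi/4) - 4*exp(-3*I*pi/4)) + (1) + (9 - 4*exp(I*pi/4) - 4*exp(-I*pi/4))] = 88/8 = 11.
(Exp terms are combined using exp(i*s)*conj(exp(i*t)) = exp(i*(s-t)), and sums of them are collapsed using the identity that for every m > 1 the m distinct m-th roots of unity sum to 0, e.g. 1 + exp(2*I*pi/3) + exp(-2*I*pi/3) = 0.)
A character is irreducible iff <chi, chi> = 1, so this representation is reducible.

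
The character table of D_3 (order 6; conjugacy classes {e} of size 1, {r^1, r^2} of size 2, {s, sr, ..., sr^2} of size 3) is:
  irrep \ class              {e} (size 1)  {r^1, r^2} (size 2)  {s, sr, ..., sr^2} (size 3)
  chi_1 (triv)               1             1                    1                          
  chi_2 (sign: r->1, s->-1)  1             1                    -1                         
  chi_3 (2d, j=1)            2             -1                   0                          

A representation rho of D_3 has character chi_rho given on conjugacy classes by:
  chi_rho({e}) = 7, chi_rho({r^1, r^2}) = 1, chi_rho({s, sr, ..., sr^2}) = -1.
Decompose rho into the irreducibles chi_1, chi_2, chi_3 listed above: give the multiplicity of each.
Multiplicities: chi_1: 1, chi_2: 2, chi_3: 2.

Proof sketch: Use <chi_rho, chi> = (1/|G|) sum_C |C| * chi_rho(C) * conj(chi(C)) with |G| = 6 for each irreducible chi in the table:
  <chi_rho, chi_1> = (1/6)[1*(7)*conj(1) + 2*(1)*conj(1) + 3*(-1)*conj(1)]
      = (1/6)[(7) + (2) + (-3)] = 6/6 = 1
  <chi_rho, chi_2> = (1/6)[1*(7)*conj(1) + 2*(1)*conj(1) + 3*(-1)*conj(-1)]
      = (1/6)[(7) + (2) + (3)] = 12/6 = 2
  <chi_rho, chi_3> = (1/6)[1*(7)*conj(2) + 2*(1)*conj(-1) + 3*(-1)*conj(0)]
      = (1/6)[(14) + (-2) + (0)] = 12/6 = 2
Dimension check: dim(rho) = sum (mult * dim) = 1*1 + 2*1 + 2*2 = 7 = chi_rho(e) = 7.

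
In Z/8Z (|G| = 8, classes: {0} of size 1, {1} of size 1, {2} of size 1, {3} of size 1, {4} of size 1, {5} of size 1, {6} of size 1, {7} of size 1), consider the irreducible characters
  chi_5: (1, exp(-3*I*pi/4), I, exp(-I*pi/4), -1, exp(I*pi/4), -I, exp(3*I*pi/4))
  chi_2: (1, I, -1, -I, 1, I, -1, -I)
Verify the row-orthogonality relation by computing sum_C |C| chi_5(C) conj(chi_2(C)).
Sum = 0; so <chi_5, chi_2> = 0 (distinct irreducibles are orthogonal).

Explanation: Compute term by term over conjugacy classes (|C| * chi_5(C) * conj(chi_2(C))):
  1*(1)*conj(1) + 1*(exp(-3*I*pi/4))*conj(I) + 1*(I)*conj(-1) + 1*(exp(-I*pi/4))*conj(-I) + 1*(-1)*conj(1) + 1*(exp(I*pi/4))*conj(I) + 1*(-I)*conj(-1) + 1*(exp(3*I*pi/4))*conj(-I)
  = (1) + (-exp(-I*pi/4)) + (-I) + (exp(I*pi/4)) + (-1) + (-exp(3*I*pi/4)) + (I) + (exp(-3*I*pi/4))
  = 0.
(Exp terms are combined using exp(i*s)*conj(exp(i*t)) = exp(i*(s-t)), and sums of them are collapsed using the identity that for every m > 1 the m distinct m-th roots of unity sum to 0, e.g. 1 + exp(2*I*pi/3) + exp(-2*I*pi/3) = 0.)
Dividing by |G| = 8 gives 0/8 = 0, matching the row-orthogonality relation <chi_5, chi_2> = [chi_5 = chi_2].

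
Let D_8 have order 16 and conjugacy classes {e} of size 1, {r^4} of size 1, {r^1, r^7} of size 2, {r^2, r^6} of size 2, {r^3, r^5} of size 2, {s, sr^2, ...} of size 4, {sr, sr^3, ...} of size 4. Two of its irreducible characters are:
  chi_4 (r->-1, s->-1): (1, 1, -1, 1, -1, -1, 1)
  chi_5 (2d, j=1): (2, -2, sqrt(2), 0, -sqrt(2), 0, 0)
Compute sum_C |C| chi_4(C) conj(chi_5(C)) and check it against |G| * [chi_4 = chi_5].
Sum = 0; so <chi_4, chi_5> = 0 (distinct irreducibles are orthogonal).

Details: Compute term by term over conjugacy classes (|C| * chi_4(C) * conj(chi_5(C))):
  1*(1)*conj(2) + 1*(1)*conj(-2) + 2*(-1)*conj(sqrt(2)) + 2*(1)*conj(0) + 2*(-1)*conj(-sqrt(2)) + 4*(-1)*conj(0) + 4*(1)*conj(0)
  = (2) + (-2) + (-2*sqrt(2)) + (0) + (2*sqrt(2)) + (0) + (0)
  = 0.
Dividing by |G| = 16 gives 0/16 = 0, matching the row-orthogonality relation <chi_4, chi_5> = [chi_4 = chi_5].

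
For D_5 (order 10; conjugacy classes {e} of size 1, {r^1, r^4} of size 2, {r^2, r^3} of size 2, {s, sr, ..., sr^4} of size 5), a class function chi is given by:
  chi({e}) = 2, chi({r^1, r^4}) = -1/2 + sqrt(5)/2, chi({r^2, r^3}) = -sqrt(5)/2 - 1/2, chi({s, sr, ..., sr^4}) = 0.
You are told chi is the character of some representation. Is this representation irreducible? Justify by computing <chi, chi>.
Irreducible: <chi, chi> = 1.

Solution. <chi, chi> = (1/|G|) sum_C |C| * |chi(C)|^2 = (1/10)[1*|2|^2 + 2*|-1/2 + sqrt(5)/2|^2 + 2*|-sqrt(5)/2 - 1/2|^2 + 5*|0|^2]
  = (1/10)[(4) + (3 - sqrt(5)) + (sqrt(5) + 3) + (0)] = 10/10 = 1.
A character is irreducible iff <chi, chi> = 1, so this representation is irreducible.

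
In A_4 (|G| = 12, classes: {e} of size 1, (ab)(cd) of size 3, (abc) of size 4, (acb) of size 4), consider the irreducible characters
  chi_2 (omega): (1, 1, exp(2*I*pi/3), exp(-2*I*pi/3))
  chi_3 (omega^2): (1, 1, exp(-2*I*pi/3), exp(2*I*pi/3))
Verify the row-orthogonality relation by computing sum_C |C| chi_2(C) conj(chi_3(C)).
Sum = 0; so <chi_2, chi_3> = 0 (distinct irreducibles are orthogonal).

Explanation: Compute term by term over conjugacy classes (|C| * chi_2(C) * conj(chi_3(C))):
  1*(1)*conj(1) + 3*(1)*conj(1) + 4*(exp(2*I*pi/3))*conj(exp(-2*I*pi/3)) + 4*(exp(-2*I*pi/3))*conj(exp(2*I*pi/3))
  = (1) + (3) + (4*exp(-2*I*pi/3)) + (4*exp(2*I*pi/3))
  = 0.
(Exp terms are combined using exp(i*s)*conj(exp(i*t)) = exp(i*(s-t)), and sums of them are collapsed using the identity that for every m > 1 the m distinct m-th roots of unity sum to 0, e.g. 1 + exp(2*I*pi/3) + exp(-2*I*pi/3) = 0.)
Dividing by |G| = 12 gives 0/12 = 0, matching the row-orthogonality relation <chi_2, chi_3> = [chi_2 = chi_3].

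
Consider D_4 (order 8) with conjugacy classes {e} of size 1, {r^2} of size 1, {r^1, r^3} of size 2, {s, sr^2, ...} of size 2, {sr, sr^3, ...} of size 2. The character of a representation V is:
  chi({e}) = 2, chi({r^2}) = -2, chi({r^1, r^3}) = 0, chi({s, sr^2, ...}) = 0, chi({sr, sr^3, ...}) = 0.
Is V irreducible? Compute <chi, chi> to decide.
Irreducible: <chi, chi> = 1.

Proof sketch: <chi, chi> = (1/|G|) sum_C |C| * |chi(C)|^2 = (1/8)[1*|2|^2 + 1*|-2|^2 + 2*|0|^2 + 2*|0|^2 + 2*|0|^2]
  = (1/8)[(4) + (4) + (0) + (0) + (0)] = 8/8 = 1.
A character is irreducible iff <chi, chi> = 1, so this representation is irreducible.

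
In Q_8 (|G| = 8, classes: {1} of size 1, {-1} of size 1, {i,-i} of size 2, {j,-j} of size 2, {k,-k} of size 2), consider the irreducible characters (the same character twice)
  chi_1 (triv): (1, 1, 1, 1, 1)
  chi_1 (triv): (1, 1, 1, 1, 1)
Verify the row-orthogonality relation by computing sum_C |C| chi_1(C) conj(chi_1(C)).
Sum = 8 = |G| = 8; so <chi_1, chi_1> = 1 (norm-1 confirms irreducibility).

Reasoning: Compute term by term over conjugacy classes (|C| * chi_1(C) * conj(chi_1(C))):
  1*(1)*conj(1) + 1*(1)*conj(1) + 2*(1)*conj(1) + 2*(1)*conj(1) + 2*(1)*conj(1)
  = (1) + (1) + (2) + (2) + (2)
  = 8.
Dividing by |G| = 8 gives 8/8 = 1, matching the row-orthogonality relation <chi_1, chi_1> = [chi_1 = chi_1].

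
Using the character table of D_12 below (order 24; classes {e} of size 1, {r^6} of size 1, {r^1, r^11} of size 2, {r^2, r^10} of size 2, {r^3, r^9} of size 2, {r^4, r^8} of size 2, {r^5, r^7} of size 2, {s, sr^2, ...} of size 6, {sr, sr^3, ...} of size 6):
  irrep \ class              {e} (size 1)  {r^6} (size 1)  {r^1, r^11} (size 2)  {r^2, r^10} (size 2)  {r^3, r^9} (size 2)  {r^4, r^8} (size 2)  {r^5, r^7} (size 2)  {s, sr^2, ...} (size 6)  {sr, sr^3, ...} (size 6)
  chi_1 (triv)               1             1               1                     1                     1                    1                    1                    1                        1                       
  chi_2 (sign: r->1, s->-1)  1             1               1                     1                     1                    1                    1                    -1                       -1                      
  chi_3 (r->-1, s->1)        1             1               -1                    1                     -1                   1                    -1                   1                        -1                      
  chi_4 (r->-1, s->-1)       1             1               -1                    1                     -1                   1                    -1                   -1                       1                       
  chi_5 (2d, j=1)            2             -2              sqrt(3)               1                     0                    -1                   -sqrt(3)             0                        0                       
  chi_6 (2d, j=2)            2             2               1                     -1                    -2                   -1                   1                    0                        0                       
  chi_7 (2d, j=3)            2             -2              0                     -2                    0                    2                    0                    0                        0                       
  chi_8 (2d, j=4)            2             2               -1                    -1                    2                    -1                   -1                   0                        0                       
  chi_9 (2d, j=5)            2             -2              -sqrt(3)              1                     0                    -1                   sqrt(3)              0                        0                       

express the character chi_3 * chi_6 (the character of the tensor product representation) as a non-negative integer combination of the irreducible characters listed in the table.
chi_3 tensor chi_6 = chi_8 (all other irreducibles have multiplicity 0).

Why: The character of a tensor product is the pointwise product (chi_3 * chi_6)(C) = chi_3(C) * chi_6(C):
  {e}: (1)*(2), {r^6}: (1)*(2), {r^1, r^11}: (-1)*(1), {r^2, r^10}: (1)*(-1), {r^3, r^9}: (-1)*(-2), {r^4, r^8}: (1)*(-1), {r^5, r^7}: (-1)*(1), {s, sr^2, ...}: (1)*(0), {sr, sr^3, ...}: (-1)*(0)
so (chi_3 * chi_6) takes values
  {e} -> 2, {r^6} -> 2, {r^1, r^11} -> -1, {r^2, r^10} -> -1, {r^3, r^9} -> 2, {r^4, r^8} -> -1, {r^5, r^7} -> -1, {s, sr^2, ...} -> 0, {sr, sr^3, ...} -> 0.
Now take the inner product of this character with each irreducible chi from the table, <chi_3*chi_6, chi> = (1/24) sum_C |C| (chi_3*chi_6)(C) conj(chi(C)):
  <chi_3*chi_6, chi_1> = (1/24)[1*(2)*conj(1) + 1*(2)*conj(1) + 2*(-1)*conj(1) + 2*(-1)*conj(1) + 2*(2)*conj(1) + 2*(-1)*conj(1) + 2*(-1)*conj(1) + 6*(0)*conj(1) + 6*(0)*conj(1)]
      = (1/24)[(2) + (2) + (-2) + (-2) + (4) + (-2) + (-2) + (0) + (0)] = 0/24 = 0
  <chi_3*chi_6, chi_2> = (1/24)[1*(2)*conj(1) + 1*(2)*conj(1) + 2*(-1)*conj(1) + 2*(-1)*conj(1) + 2*(2)*conj(1) + 2*(-1)*conj(1) + 2*(-1)*conj(1) + 6*(0)*conj(-1) + 6*(0)*conj(-1)]
      = (1/24)[(2) + (2) + (-2) + (-2) + (4) + (-2) + (-2) + (0) + (0)] = 0/24 = 0
  <chi_3*chi_6, chi_3> = (1/24)[1*(2)*conj(1) + 1*(2)*conj(1) + 2*(-1)*conj(-1) + 2*(-1)*conj(1) + 2*(2)*conj(-1) + 2*(-1)*conj(1) + 2*(-1)*conj(-1) + 6*(0)*conj(1) + 6*(0)*conj(-1)]
      = (1/24)[(2) + (2) + (2) + (-2) + (-4) + (-2) + (2) + (0) + (0)] = 0/24 = 0
  <chi_3*chi_6, chi_4> = (1/24)[1*(2)*conj(1) + 1*(2)*conj(1) + 2*(-1)*conj(-1) + 2*(-1)*conj(1) + 2*(2)*conj(-1) + 2*(-1)*conj(1) + 2*(-1)*conj(-1) + 6*(0)*conj(-1) + 6*(0)*conj(1)]
      = (1/24)[(2) + (2) + (2) + (-2) + (-4) + (-2) + (2) + (0) + (0)] = 0/24 = 0
  <chi_3*chi_6, chi_5> = (1/24)[1*(2)*conj(2) + 1*(2)*conj(-2) + 2*(-1)*conj(sqrt(3)) + 2*(-1)*conj(1) + 2*(2)*conj(0) + 2*(-1)*conj(-1) + 2*(-1)*conj(-sqrt(3)) + 6*(0)*conj(0) + 6*(0)*conj(0)]
      = (1/24)[(4) + (-4) + (-2*sqrt(3)) + (-2) + (0) + (2) + (2*sqrt(3)) + (0) + (0)] = 0/24 = 0
  <chi_3*chi_6, chi_6> = (1/24)[1*(2)*conj(2) + 1*(2)*conj(2) + 2*(-1)*conj(1) + 2*(-1)*conj(-1) + 2*(2)*conj(-2) + 2*(-1)*conj(-1) + 2*(-1)*conj(1) + 6*(0)*conj(0) + 6*(0)*conj(0)]
      = (1/24)[(4) + (4) + (-2) + (2) + (-8) + (2) + (-2) + (0) + (0)] = 0/24 = 0
  <chi_3*chi_6, chi_7> = (1/24)[1*(2)*conj(2) + 1*(2)*conj(-2) + 2*(-1)*conj(0) + 2*(-1)*conj(-2) + 2*(2)*conj(0) + 2*(-1)*conj(2) + 2*(-1)*conj(0) + 6*(0)*conj(0) + 6*(0)*conj(0)]
      = (1/24)[(4) + (-4) + (0) + (4) + (0) + (-4) + (0) + (0) + (0)] = 0/24 = 0
  <chi_3*chi_6, chi_8> = (1/24)[1*(2)*conj(2) + 1*(2)*conj(2) + 2*(-1)*conj(-1) + 2*(-1)*conj(-1) + 2*(2)*conj(2) + 2*(-1)*conj(-1) + 2*(-1)*conj(-1) + 6*(0)*conj(0) + 6*(0)*conj(0)]
      = (1/24)[(4) + (4) + (2) + (2) + (8) + (2) + (2) + (0) + (0)] = 24/24 = 1
  <chi_3*chi_6, chi_9> = (1/24)[1*(2)*conj(2) + 1*(2)*conj(-2) + 2*(-1)*conj(-sqrt(3)) + 2*(-1)*conj(1) + 2*(2)*conj(0) + 2*(-1)*conj(-1) + 2*(-1)*conj(sqrt(3)) + 6*(0)*conj(0) + 6*(0)*conj(0)]
      = (1/24)[(4) + (-4) + (2*sqrt(3)) + (-2) + (0) + (2) + (-2*sqrt(3)) + (0) + (0)] = 0/24 = 0
Hence the multiplicities are chi_8: 1. Dimension check: dim(chi_3)*dim(chi_6) = 1*2 = 2 and sum (mult * dim) = 1*2 = 2.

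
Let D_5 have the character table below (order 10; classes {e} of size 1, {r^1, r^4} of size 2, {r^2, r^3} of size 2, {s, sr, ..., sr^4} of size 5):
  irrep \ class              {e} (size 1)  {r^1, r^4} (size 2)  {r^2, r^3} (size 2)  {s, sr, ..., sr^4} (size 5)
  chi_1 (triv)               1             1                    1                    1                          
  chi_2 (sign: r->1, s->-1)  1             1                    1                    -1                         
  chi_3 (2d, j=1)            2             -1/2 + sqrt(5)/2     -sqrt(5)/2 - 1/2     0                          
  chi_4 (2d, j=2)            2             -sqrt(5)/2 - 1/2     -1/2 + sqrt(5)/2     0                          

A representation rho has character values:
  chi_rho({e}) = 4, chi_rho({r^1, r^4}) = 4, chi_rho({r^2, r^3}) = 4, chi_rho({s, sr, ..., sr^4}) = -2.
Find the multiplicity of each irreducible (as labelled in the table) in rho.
Multiplicities: chi_1: 1, chi_2: 3, chi_3: 0, chi_4: 0.

Why: Use <chi_rho, chi> = (1/|G|) sum_C |C| * chi_rho(C) * conj(chi(C)) with |G| = 10 for each irreducible chi in the table:
  <chi_rho, chi_1> = (1/10)[1*(4)*conj(1) + 2*(4)*conj(1) + 2*(4)*conj(1) + 5*(-2)*conj(1)]
      = (1/10)[(4) + (8) + (8) + (-10)] = 10/10 = 1
  <chi_rho, chi_2> = (1/10)[1*(4)*conj(1) + 2*(4)*conj(1) + 2*(4)*conj(1) + 5*(-2)*conj(-1)]
      = (1/10)[(4) + (8) + (8) + (10)] = 30/10 = 3
  <chi_rho, chi_3> = (1/10)[1*(4)*conj(2) + 2*(4)*conj(-1/2 + sqrt(5)/2) + 2*(4)*conj(-sqrt(5)/2 - 1/2) + 5*(-2)*conj(0)]
      = (1/10)[(8) + (-4 + 4*sqrt(5)) + (-4*sqrt(5) - 4) + (0)] = 0/10 = 0
  <chi_rho, chi_4> = (1/10)[1*(4)*conj(2) + 2*(4)*conj(-sqrt(5)/2 - 1/2) + 2*(4)*conj(-1/2 + sqrt(5)/2) + 5*(-2)*conj(0)]
      = (1/10)[(8) + (-4*sqrt(5) - 4) + (-4 + 4*sqrt(5)) + (0)] = 0/10 = 0
Dimension check: dim(rho) = sum (mult * dim) = 1*1 + 3*1 + 0*2 + 0*2 = 4 = chi_rho(e) = 4.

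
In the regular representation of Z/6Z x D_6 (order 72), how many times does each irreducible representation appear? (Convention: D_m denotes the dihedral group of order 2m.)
Each irreducible V_i of dimension d_i appears with multiplicity d_i, i.e. rho_reg = (direct sum over all irreducibles V_i) d_i V_i. The irreducible dimensions for Z/6Z x D_6 are 1, 1, 1, 1, 1, 1, 1, 1, 1, 1, 1, 1, 1, 1, 1, 1, 1, 1, 1, 1, 1, 1, 1, 1, 2, 2, 2, 2, 2, 2, 2, 2, 2, 2, 2, 2: 24 irreducibles of dimension 1, each with multiplicity 1; 12 irreducibles of dimension 2, each with multiplicity 2. Total dimension 24*1*1 + 12*2*2 = 72 = |G|.

Derivation: General theorem: in the regular representation of a finite group G, each irreducible appears with multiplicity equal to its dimension. Check: dim(rho_reg) = sum d_i^2 = 1 + 1 + 1 + 1 + 1 + 1 + 1 + 1 + 1 + 1 + 1 + 1 + 1 + 1 + 1 + 1 + 1 + 1 + 1 + 1 + 1 + 1 + 1 + 1 + 4 + 4 + 4 + 4 + 4 + 4 + 4 + 4 + 4 + 4 + 4 + 4 = 72 = |G|.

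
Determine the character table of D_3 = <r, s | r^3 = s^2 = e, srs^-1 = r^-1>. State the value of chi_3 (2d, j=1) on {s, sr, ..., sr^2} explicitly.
Conjugacy classes: {e} of size 1, {r^1, r^2} of size 2, {s, sr, ..., sr^2} of size 3.
Character table:
  irrep \ class              {e} (size 1)  {r^1, r^2} (size 2)  {s, sr, ..., sr^2} (size 3)
  chi_1 (triv)               1             1                    1                          
  chi_2 (sign: r->1, s->-1)  1             1                    -1                         
  chi_3 (2d, j=1)            2             -1                   0                          

Spot check: chi_3 (2d, j=1) on {s, sr, ..., sr^2} = 0.

Reasoning: D_3 has order 2*3 = 6 with 3 conjugacy classes, hence 3 irreducibles. Sum of squared dims 1 + 1 + 4 = 6 = |G|. Linear characters come from the abelianisation; the 2-dimensional irreps have character r^k -> 2*cos(2*pi*j*k/3), reflections -> 0.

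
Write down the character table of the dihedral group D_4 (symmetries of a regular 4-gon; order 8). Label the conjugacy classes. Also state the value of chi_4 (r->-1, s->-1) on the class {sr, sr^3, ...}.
Conjugacy classes: {e} of size 1, {r^2} of size 1, {r^1, r^3} of size 2, {s, sr^2, ...} of size 2, {sr, sr^3, ...} of size 2.
Character table:
  irrep \ class              {e} (size 1)  {r^2} (size 1)  {r^1, r^3} (size 2)  {s, sr^2, ...} (size 2)  {sr, sr^3, ...} (size 2)
  chi_1 (triv)               1             1               1                    1                        1                       
  chi_2 (sign: r->1, s->-1)  1             1               1                    -1                       -1                      
  chi_3 (r->-1, s->1)        1             1               -1                   1                        -1                      
  chi_4 (r->-1, s->-1)       1             1               -1                   -1                       1                       
  chi_5 (2d, j=1)            2             -2              0                    0                        0                       

Spot check: chi_4 (r->-1, s->-1) on {sr, sr^3, ...} = 1.

Justification: D_4 has order 2*4 = 8 with 5 conjugacy classes, hence 5 irreducibles. Sum of squared dims 1 + 1 + 1 + 1 + 4 = 8 = |G|. Linear characters come from the abelianisation; the 2-dimensional irreps have character r^k -> 2*cos(2*pi*j*k/4), reflections -> 0.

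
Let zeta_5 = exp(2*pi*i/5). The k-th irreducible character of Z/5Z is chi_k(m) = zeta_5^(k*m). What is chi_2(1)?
chi_2(1) = zeta_5^2 = exp(4*I*pi/5)

Details: chi_2(1) = zeta_5^(2*1) = zeta_5^2. Since zeta_5^5 = 1, this equals zeta_5^2 = exp(2*pi*i*2/5) = exp(4*I*pi/5).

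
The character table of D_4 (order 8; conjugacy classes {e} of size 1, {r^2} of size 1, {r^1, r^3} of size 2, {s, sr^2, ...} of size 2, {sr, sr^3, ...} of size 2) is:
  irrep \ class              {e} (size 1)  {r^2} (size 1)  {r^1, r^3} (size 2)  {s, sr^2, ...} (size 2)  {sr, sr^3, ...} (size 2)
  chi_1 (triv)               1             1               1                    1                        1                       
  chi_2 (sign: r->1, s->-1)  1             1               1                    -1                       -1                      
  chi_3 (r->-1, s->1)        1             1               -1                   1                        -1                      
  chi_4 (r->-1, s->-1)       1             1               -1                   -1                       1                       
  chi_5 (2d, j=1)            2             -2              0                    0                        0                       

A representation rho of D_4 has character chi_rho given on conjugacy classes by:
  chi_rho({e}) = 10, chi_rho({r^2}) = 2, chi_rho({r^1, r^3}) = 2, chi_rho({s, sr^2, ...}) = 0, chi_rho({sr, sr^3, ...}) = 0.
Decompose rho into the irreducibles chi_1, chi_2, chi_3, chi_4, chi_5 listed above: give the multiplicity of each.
Multiplicities: chi_1: 2, chi_2: 2, chi_3: 1, chi_4: 1, chi_5: 2.

Proof sketch: Use <chi_rho, chi> = (1/|G|) sum_C |C| * chi_rho(C) * conj(chi(C)) with |G| = 8 for each irreducible chi in the table:
  <chi_rho, chi_1> = (1/8)[1*(10)*conj(1) + 1*(2)*conj(1) + 2*(2)*conj(1) + 2*(0)*conj(1) + 2*(0)*conj(1)]
      = (1/8)[(10) + (2) + (4) + (0) + (0)] = 16/8 = 2
  <chi_rho, chi_2> = (1/8)[1*(10)*conj(1) + 1*(2)*conj(1) + 2*(2)*conj(1) + 2*(0)*conj(-1) + 2*(0)*conj(-1)]
      = (1/8)[(10) + (2) + (4) + (0) + (0)] = 16/8 = 2
  <chi_rho, chi_3> = (1/8)[1*(10)*conj(1) + 1*(2)*conj(1) + 2*(2)*conj(-1) + 2*(0)*conj(1) + 2*(0)*conj(-1)]
      = (1/8)[(10) + (2) + (-4) + (0) + (0)] = 8/8 = 1
  <chi_rho, chi_4> = (1/8)[1*(10)*conj(1) + 1*(2)*conj(1) + 2*(2)*conj(-1) + 2*(0)*conj(-1) + 2*(0)*conj(1)]
      = (1/8)[(10) + (2) + (-4) + (0) + (0)] = 8/8 = 1
  <chi_rho, chi_5> = (1/8)[1*(10)*conj(2) + 1*(2)*conj(-2) + 2*(2)*conj(0) + 2*(0)*conj(0) + 2*(0)*conj(0)]
      = (1/8)[(20) + (-4) + (0) + (0) + (0)] = 16/8 = 2
Dimension check: dim(rho) = sum (mult * dim) = 2*1 + 2*1 + 1*1 + 1*1 + 2*2 = 10 = chi_rho(e) = 10.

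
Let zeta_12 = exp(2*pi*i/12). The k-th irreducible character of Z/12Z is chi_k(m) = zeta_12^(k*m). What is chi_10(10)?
chi_10(10) = zeta_12^100 = exp(2*I*pi/3)

Proof sketch: chi_10(10) = zeta_12^(10*10) = zeta_12^100. Since zeta_12^12 = 1, this equals zeta_12^4 = exp(2*pi*i*4/12) = exp(2*I*pi/3).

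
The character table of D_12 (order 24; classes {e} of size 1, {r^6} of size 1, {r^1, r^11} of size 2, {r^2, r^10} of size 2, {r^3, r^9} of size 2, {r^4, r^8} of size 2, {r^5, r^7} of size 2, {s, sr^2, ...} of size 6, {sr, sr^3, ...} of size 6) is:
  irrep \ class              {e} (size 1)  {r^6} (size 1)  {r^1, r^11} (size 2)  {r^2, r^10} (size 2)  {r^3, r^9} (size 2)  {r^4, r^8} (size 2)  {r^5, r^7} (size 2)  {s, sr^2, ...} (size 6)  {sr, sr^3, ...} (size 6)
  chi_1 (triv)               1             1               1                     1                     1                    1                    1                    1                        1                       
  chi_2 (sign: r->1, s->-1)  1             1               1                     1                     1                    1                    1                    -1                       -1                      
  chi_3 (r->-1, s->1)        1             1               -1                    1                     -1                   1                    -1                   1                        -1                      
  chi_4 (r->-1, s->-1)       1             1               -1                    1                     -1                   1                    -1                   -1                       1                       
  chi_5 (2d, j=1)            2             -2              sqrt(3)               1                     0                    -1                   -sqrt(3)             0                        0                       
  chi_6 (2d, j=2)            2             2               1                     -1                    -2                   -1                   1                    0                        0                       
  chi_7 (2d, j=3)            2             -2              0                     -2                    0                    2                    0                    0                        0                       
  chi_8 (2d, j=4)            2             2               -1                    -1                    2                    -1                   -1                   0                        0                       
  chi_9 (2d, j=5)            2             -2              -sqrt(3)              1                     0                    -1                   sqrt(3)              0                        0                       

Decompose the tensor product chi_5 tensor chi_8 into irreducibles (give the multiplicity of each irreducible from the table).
chi_5 tensor chi_8 = chi_7 + chi_9 (all other irreducibles have multiplicity 0).

Argument: The character of a tensor product is the pointwise product (chi_5 * chi_8)(C) = chi_5(C) * chi_8(C):
  {e}: (2)*(2), {r^6}: (-2)*(2), {r^1, r^11}: (sqrt(3))*(-1), {r^2, r^10}: (1)*(-1), {r^3, r^9}: (0)*(2), {r^4, r^8}: (-1)*(-1), {r^5, r^7}: (-sqrt(3))*(-1), {s, sr^2, ...}: (0)*(0), {sr, sr^3, ...}: (0)*(0)
so (chi_5 * chi_8) takes values
  {e} -> 4, {r^6} -> -4, {r^1, r^11} -> -sqrt(3), {r^2, r^10} -> -1, {r^3, r^9} -> 0, {r^4, r^8} -> 1, {r^5, r^7} -> sqrt(3), {s, sr^2, ...} -> 0, {sr, sr^3, ...} -> 0.
Now take the inner product of this character with each irreducible chi from the table, <chi_5*chi_8, chi> = (1/24) sum_C |C| (chi_5*chi_8)(C) conj(chi(C)):
  <chi_5*chi_8, chi_1> = (1/24)[1*(4)*conj(1) + 1*(-4)*conj(1) + 2*(-sqrt(3))*conj(1) + 2*(-1)*conj(1) + 2*(0)*conj(1) + 2*(1)*conj(1) + 2*(sqrt(3))*conj(1) + 6*(0)*conj(1) + 6*(0)*conj(1)]
      = (1/24)[(4) + (-4) + (-2*sqrt(3)) + (-2) + (0) + (2) + (2*sqrt(3)) + (0) + (0)] = 0/24 = 0
  <chi_5*chi_8, chi_2> = (1/24)[1*(4)*conj(1) + 1*(-4)*conj(1) + 2*(-sqrt(3))*conj(1) + 2*(-1)*conj(1) + 2*(0)*conj(1) + 2*(1)*conj(1) + 2*(sqrt(3))*conj(1) + 6*(0)*conj(-1) + 6*(0)*conj(-1)]
      = (1/24)[(4) + (-4) + (-2*sqrt(3)) + (-2) + (0) + (2) + (2*sqrt(3)) + (0) + (0)] = 0/24 = 0
  <chi_5*chi_8, chi_3> = (1/24)[1*(4)*conj(1) + 1*(-4)*conj(1) + 2*(-sqrt(3))*conj(-1) + 2*(-1)*conj(1) + 2*(0)*conj(-1) + 2*(1)*conj(1) + 2*(sqrt(3))*conj(-1) + 6*(0)*conj(1) + 6*(0)*conj(-1)]
      = (1/24)[(4) + (-4) + (2*sqrt(3)) + (-2) + (0) + (2) + (-2*sqrt(3)) + (0) + (0)] = 0/24 = 0
  <chi_5*chi_8, chi_4> = (1/24)[1*(4)*conj(1) + 1*(-4)*conj(1) + 2*(-sqrt(3))*conj(-1) + 2*(-1)*conj(1) + 2*(0)*conj(-1) + 2*(1)*conj(1) + 2*(sqrt(3))*conj(-1) + 6*(0)*conj(-1) + 6*(0)*conj(1)]
      = (1/24)[(4) + (-4) + (2*sqrt(3)) + (-2) + (0) + (2) + (-2*sqrt(3)) + (0) + (0)] = 0/24 = 0
  <chi_5*chi_8, chi_5> = (1/24)[1*(4)*conj(2) + 1*(-4)*conj(-2) + 2*(-sqrt(3))*conj(sqrt(3)) + 2*(-1)*conj(1) + 2*(0)*conj(0) + 2*(1)*conj(-1) + 2*(sqrt(3))*conj(-sqrt(3)) + 6*(0)*conj(0) + 6*(0)*conj(0)]
      = (1/24)[(8) + (8) + (-6) + (-2) + (0) + (-2) + (-6) + (0) + (0)] = 0/24 = 0
  <chi_5*chi_8, chi_6> = (1/24)[1*(4)*conj(2) + 1*(-4)*conj(2) + 2*(-sqrt(3))*conj(1) + 2*(-1)*conj(-1) + 2*(0)*conj(-2) + 2*(1)*conj(-1) + 2*(sqrt(3))*conj(1) + 6*(0)*conj(0) + 6*(0)*conj(0)]
      = (1/24)[(8) + (-8) + (-2*sqrt(3)) + (2) + (0) + (-2) + (2*sqrt(3)) + (0) + (0)] = 0/24 = 0
  <chi_5*chi_8, chi_7> = (1/24)[1*(4)*conj(2) + 1*(-4)*conj(-2) + 2*(-sqrt(3))*conj(0) + 2*(-1)*conj(-2) + 2*(0)*conj(0) + 2*(1)*conj(2) + 2*(sqrt(3))*conj(0) + 6*(0)*conj(0) + 6*(0)*conj(0)]
      = (1/24)[(8) + (8) + (0) + (4) + (0) + (4) + (0) + (0) + (0)] = 24/24 = 1
  <chi_5*chi_8, chi_8> = (1/24)[1*(4)*conj(2) + 1*(-4)*conj(2) + 2*(-sqrt(3))*conj(-1) + 2*(-1)*conj(-1) + 2*(0)*conj(2) + 2*(1)*conj(-1) + 2*(sqrt(3))*conj(-1) + 6*(0)*conj(0) + 6*(0)*conj(0)]
      = (1/24)[(8) + (-8) + (2*sqrt(3)) + (2) + (0) + (-2) + (-2*sqrt(3)) + (0) + (0)] = 0/24 = 0
  <chi_5*chi_8, chi_9> = (1/24)[1*(4)*conj(2) + 1*(-4)*conj(-2) + 2*(-sqrt(3))*conj(-sqrt(3)) + 2*(-1)*conj(1) + 2*(0)*conj(0) + 2*(1)*conj(-1) + 2*(sqrt(3))*conj(sqrt(3)) + 6*(0)*conj(0) + 6*(0)*conj(0)]
      = (1/24)[(8) + (8) + (6) + (-2) + (0) + (-2) + (6) + (0) + (0)] = 24/24 = 1
Hence the multiplicities are chi_7: 1, chi_9: 1. Dimension check: dim(chi_5)*dim(chi_8) = 2*2 = 4 and sum (mult * dim) = 1*2 + 1*2 = 4.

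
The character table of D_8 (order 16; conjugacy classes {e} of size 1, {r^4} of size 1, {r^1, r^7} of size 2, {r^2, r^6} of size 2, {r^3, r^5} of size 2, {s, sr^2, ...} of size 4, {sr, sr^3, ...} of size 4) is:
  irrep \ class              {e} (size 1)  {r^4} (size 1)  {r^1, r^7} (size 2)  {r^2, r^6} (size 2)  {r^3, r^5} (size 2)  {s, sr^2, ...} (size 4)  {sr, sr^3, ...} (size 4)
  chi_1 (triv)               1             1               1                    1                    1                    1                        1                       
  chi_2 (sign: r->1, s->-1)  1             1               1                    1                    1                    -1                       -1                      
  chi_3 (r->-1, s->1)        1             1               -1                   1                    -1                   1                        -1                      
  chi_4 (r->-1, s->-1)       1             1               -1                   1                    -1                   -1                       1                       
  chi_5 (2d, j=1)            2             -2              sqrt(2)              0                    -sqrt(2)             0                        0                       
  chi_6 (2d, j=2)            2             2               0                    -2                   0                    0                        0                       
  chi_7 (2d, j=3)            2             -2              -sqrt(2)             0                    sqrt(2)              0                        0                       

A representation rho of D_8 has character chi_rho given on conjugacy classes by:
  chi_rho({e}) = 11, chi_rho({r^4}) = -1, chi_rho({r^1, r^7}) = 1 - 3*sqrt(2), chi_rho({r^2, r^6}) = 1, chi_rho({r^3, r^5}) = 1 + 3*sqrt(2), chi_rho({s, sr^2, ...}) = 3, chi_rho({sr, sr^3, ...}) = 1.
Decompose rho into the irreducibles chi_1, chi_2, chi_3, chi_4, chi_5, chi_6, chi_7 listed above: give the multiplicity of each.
Multiplicities: chi_1: 2, chi_2: 0, chi_3: 1, chi_4: 0, chi_5: 0, chi_6: 1, chi_7: 3.

Reasoning: Use <chi_rho, chi> = (1/|G|) sum_C |C| * chi_rho(C) * conj(chi(C)) with |G| = 16 for each irreducible chi in the table:
  <chi_rho, chi_1> = (1/16)[1*(11)*conj(1) + 1*(-1)*conj(1) + 2*(1 - 3*sqrt(2))*conj(1) + 2*(1)*conj(1) + 2*(1 + 3*sqrt(2))*conj(1) + 4*(3)*conj(1) + 4*(1)*conj(1)]
      = (1/16)[(11) + (-1) + (2 - 6*sqrt(2)) + (2) + (2 + 6*sqrt(2)) + (12) + (4)] = 32/16 = 2
  <chi_rho, chi_2> = (1/16)[1*(11)*conj(1) + 1*(-1)*conj(1) + 2*(1 - 3*sqrt(2))*conj(1) + 2*(1)*conj(1) + 2*(1 + 3*sqrt(2))*conj(1) + 4*(3)*conj(-1) + 4*(1)*conj(-1)]
      = (1/16)[(11) + (-1) + (2 - 6*sqrt(2)) + (2) + (2 + 6*sqrt(2)) + (-12) + (-4)] = 0/16 = 0
  <chi_rho, chi_3> = (1/16)[1*(11)*conj(1) + 1*(-1)*conj(1) + 2*(1 - 3*sqrt(2))*conj(-1) + 2*(1)*conj(1) + 2*(1 + 3*sqrt(2))*conj(-1) + 4*(3)*conj(1) + 4*(1)*conj(-1)]
      = (1/16)[(11) + (-1) + (-2 + 6*sqrt(2)) + (2) + (-6*sqrt(2) - 2) + (12) + (-4)] = 16/16 = 1
  <chi_rho, chi_4> = (1/16)[1*(11)*conj(1) + 1*(-1)*conj(1) + 2*(1 - 3*sqrt(2))*conj(-1) + 2*(1)*conj(1) + 2*(1 + 3*sqrt(2))*conj(-1) + 4*(3)*conj(-1) + 4*(1)*conj(1)]
      = (1/16)[(11) + (-1) + (-2 + 6*sqrt(2)) + (2) + (-6*sqrt(2) - 2) + (-12) + (4)] = 0/16 = 0
  <chi_rho, chi_5> = (1/16)[1*(11)*conj(2) + 1*(-1)*conj(-2) + 2*(1 - 3*sqrt(2))*conj(sqrt(2)) + 2*(1)*conj(0) + 2*(1 + 3*sqrt(2))*conj(-sqrt(2)) + 4*(3)*conj(0) + 4*(1)*conj(0)]
      = (1/16)[(22) + (2) + (-12 + 2*sqrt(2)) + (0) + (-12 - 2*sqrt(2)) + (0) + (0)] = 0/16 = 0
  <chi_rho, chi_6> = (1/16)[1*(11)*conj(2) + 1*(-1)*conj(2) + 2*(1 - 3*sqrt(2))*conj(0) + 2*(1)*conj(-2) + 2*(1 + 3*sqrt(2))*conj(0) + 4*(3)*conj(0) + 4*(1)*conj(0)]
      = (1/16)[(22) + (-2) + (0) + (-4) + (0) + (0) + (0)] = 16/16 = 1
  <chi_rho, chi_7> = (1/16)[1*(11)*conj(2) + 1*(-1)*conj(-2) + 2*(1 - 3*sqrt(2))*conj(-sqrt(2)) + 2*(1)*conj(0) + 2*(1 + 3*sqrt(2))*conj(sqrt(2)) + 4*(3)*conj(0) + 4*(1)*conj(0)]
      = (1/16)[(22) + (2) + (12 - 2*sqrt(2)) + (0) + (2*sqrt(2) + 12) + (0) + (0)] = 48/16 = 3
Dimension check: dim(rho) = sum (mult * dim) = 2*1 + 0*1 + 1*1 + 0*1 + 0*2 + 1*2 + 3*2 = 11 = chi_rho(e) = 11.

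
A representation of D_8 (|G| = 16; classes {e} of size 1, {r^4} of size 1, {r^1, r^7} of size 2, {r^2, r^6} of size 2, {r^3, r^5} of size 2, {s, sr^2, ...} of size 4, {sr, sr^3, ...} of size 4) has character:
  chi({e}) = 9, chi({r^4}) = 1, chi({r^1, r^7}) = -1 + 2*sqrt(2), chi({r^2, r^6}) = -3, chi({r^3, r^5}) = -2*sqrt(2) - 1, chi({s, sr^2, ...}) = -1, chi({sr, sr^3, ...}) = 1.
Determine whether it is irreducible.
Not irreducible (reducible): <chi, chi> = 9 > 1.

Argument: <chi, chi> = (1/|G|) sum_C |C| * |chi(C)|^2 = (1/16)[1*|9|^2 + 1*|1|^2 + 2*|-1 + 2*sqrt(2)|^2 + 2*|-3|^2 + 2*|-2*sqrt(2) - 1|^2 + 4*|-1|^2 + 4*|1|^2]
  = (1/16)[(81) + (1) + (18 - 8*sqrt(2)) + (18) + (8*sqrt(2) + 18) + (4) + (4)] = 144/16 = 9.
A character is irreducible iff <chi, chi> = 1, so this representation is reducible.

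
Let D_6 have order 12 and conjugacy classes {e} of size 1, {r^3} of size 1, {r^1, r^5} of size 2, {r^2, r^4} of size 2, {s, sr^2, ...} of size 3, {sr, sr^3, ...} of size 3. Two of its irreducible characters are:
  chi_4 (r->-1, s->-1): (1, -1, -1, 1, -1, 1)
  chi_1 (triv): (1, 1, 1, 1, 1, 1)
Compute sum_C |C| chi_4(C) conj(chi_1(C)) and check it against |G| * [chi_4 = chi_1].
Sum = 0; so <chi_4, chi_1> = 0 (distinct irreducibles are orthogonal).

Derivation: Compute term by term over conjugacy classes (|C| * chi_4(C) * conj(chi_1(C))):
  1*(1)*conj(1) + 1*(-1)*conj(1) + 2*(-1)*conj(1) + 2*(1)*conj(1) + 3*(-1)*conj(1) + 3*(1)*conj(1)
  = (1) + (-1) + (-2) + (2) + (-3) + (3)
  = 0.
Dividing by |G| = 12 gives 0/12 = 0, matching the row-orthogonality relation <chi_4, chi_1> = [chi_4 = chi_1].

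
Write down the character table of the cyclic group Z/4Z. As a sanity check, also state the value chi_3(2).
Character table of Z/4Z (irreps indexed chi_0,...,chi_3 with chi_k(m) = zeta_4^(k*m), zeta_4 = exp(2*pi*i/4)):
  irrep \ class  {0} (size 1)  {1} (size 1)  {2} (size 1)  {3} (size 1)
  chi_0          1             1             1             1           
  chi_1          1             I             -1            -I          
  chi_2          1             -1            1             -1          
  chi_3          1             -I            -1            I           

Spot check: chi_3(2) = zeta_4^(3*2) = zeta_4^6 = -1.

Explanation: Z/4Z is abelian, so all 4 irreducible complex representations are 1-dimensional. They are given by chi_k(m) = zeta_4^(k*m) for k = 0,...,3. Row orthogonality: sum_m chi_k(m) conj(chi_l(m)) = 4 * [k = l].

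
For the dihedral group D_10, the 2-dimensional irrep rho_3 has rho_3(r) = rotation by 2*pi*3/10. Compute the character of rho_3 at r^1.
chi_{rho_3}(r^1) = 2*cos(2*pi*3*1/10) = 1/2 - sqrt(5)/2

Working: rho_3(r^1) is rotation by angle 2*pi*3*1/10, whose trace is 2*cos(2*pi*3*1/10) = 1/2 - sqrt(5)/2.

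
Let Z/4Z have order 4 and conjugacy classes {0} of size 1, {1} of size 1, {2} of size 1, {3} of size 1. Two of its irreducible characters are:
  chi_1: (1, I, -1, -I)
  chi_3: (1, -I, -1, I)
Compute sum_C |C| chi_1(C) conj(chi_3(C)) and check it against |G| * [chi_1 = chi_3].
Sum = 0; so <chi_1, chi_3> = 0 (distinct irreducibles are orthogonal).

Solution. Compute term by term over conjugacy classes (|C| * chi_1(C) * conj(chi_3(C))):
  1*(1)*conj(1) + 1*(I)*conj(-I) + 1*(-1)*conj(-1) + 1*(-I)*conj(I)
  = (1) + (-1) + (1) + (-1)
  = 0.
(Exp terms are combined using exp(i*s)*conj(exp(i*t)) = exp(i*(s-t)), and sums of them are collapsed using the identity that for every m > 1 the m distinct m-th roots of unity sum to 0, e.g. 1 + exp(2*I*pi/3) + exp(-2*I*pi/3) = 0.)
Dividing by |G| = 4 gives 0/4 = 0, matching the row-orthogonality relation <chi_1, chi_3> = [chi_1 = chi_3].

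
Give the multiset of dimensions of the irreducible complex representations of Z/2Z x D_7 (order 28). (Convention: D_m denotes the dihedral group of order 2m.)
Dimensions: 1, 1, 1, 1, 2, 2, 2, 2, 2, 2

Proof sketch: There are 10 irreducibles (= number of conjugacy classes). Their dimensions d_i satisfy sum d_i^2 = |G| = 28: 1 + 1 + 1 + 1 + 4 + 4 + 4 + 4 + 4 + 4 = 28. (For the product with Z/2Z: each of the 2 1-dim characters of Z/2Z tensors with each irrep of D_7, giving 2 copies of each D_7-dimension.)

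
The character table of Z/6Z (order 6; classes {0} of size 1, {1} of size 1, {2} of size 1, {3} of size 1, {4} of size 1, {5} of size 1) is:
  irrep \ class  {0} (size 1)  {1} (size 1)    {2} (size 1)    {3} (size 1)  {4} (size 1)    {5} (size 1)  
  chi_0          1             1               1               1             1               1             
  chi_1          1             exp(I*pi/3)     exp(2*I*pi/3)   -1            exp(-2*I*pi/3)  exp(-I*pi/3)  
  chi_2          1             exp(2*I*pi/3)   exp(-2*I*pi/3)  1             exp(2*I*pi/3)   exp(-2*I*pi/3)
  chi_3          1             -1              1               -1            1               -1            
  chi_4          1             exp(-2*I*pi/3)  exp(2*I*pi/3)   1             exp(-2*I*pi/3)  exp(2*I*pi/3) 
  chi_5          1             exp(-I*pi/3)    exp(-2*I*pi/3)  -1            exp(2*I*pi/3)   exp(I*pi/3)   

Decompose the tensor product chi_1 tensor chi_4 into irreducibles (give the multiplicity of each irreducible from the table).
chi_1 tensor chi_4 = chi_5 (all other irreducibles have multiplicity 0).

Justification: The character of a tensor product is the pointwise product (chi_1 * chi_4)(C) = chi_1(C) * chi_4(C):
  {0}: (1)*(1), {1}: (exp(I*pi/3))*(exp(-2*I*pi/3)), {2}: (exp(2*I*pi/3))*(exp(2*I*pi/3)), {3}: (-1)*(1), {4}: (exp(-2*I*pi/3))*(exp(-2*I*pi/3)), {5}: (exp(-I*pi/3))*(exp(2*I*pi/3))
so (chi_1 * chi_4) takes values
  {0} -> 1, {1} -> exp(-I*pi/3), {2} -> exp(-2*I*pi/3), {3} -> -1, {4} -> exp(2*I*pi/3), {5} -> exp(I*pi/3).
Now take the inner product of this character with each irreducible chi from the table, <chi_1*chi_4, chi> = (1/6) sum_C |C| (chi_1*chi_4)(C) conj(chi(C)):
  <chi_1*chi_4, chi_0> = (1/6)[1*(1)*conj(1) + 1*(exp(-I*pi/3))*conj(1) + 1*(exp(-2*I*pi/3))*conj(1) + 1*(-1)*conj(1) + 1*(exp(2*I*pi/3))*conj(1) + 1*(exp(I*pi/3))*conj(1)]
      = (1/6)[(1) + (exp(-I*pi/3)) + (exp(-2*I*pi/3)) + (-1) + (exp(2*I*pi/3)) + (exp(I*pi/3))] = 0/6 = 0
  <chi_1*chi_4, chi_1> = (1/6)[1*(1)*conj(1) + 1*(exp(-I*pi/3))*conj(exp(I*pi/3)) + 1*(exp(-2*I*pi/3))*conj(exp(2*I*pi/3)) + 1*(-1)*conj(-1) + 1*(exp(2*I*pi/3))*conj(exp(-2*I*pi/3)) + 1*(exp(I*pi/3))*conj(exp(-I*pi/3))]
      = (1/6)[(1) + (exp(-2*I*pi/3)) + (exp(2*I*pi/3)) + (1) + (exp(-2*I*pi/3)) + (exp(2*I*pi/3))] = 0/6 = 0
  <chi_1*chi_4, chi_2> = (1/6)[1*(1)*conj(1) + 1*(exp(-I*pi/3))*conj(exp(2*I*pi/3)) + 1*(exp(-2*I*pi/3))*conj(exp(-2*I*pi/3)) + 1*(-1)*conj(1) + 1*(exp(2*I*pi/3))*conj(exp(2*I*pi/3)) + 1*(exp(I*pi/3))*conj(exp(-2*I*pi/3))]
      = (1/6)[(1) + (-1) + (1) + (-1) + (1) + (-1)] = 0/6 = 0
  <chi_1*chi_4, chi_3> = (1/6)[1*(1)*conj(1) + 1*(exp(-I*pi/3))*conj(-1) + 1*(exp(-2*I*pi/3))*conj(1) + 1*(-1)*conj(-1) + 1*(exp(2*I*pi/3))*conj(1) + 1*(exp(I*pi/3))*conj(-1)]
      = (1/6)[(1) + (-exp(-I*pi/3)) + (exp(-2*I*pi/3)) + (1) + (exp(2*I*pi/3)) + (-exp(I*pi/3))] = 0/6 = 0
  <chi_1*chi_4, chi_4> = (1/6)[1*(1)*conj(1) + 1*(exp(-I*pi/3))*conj(exp(-2*I*pi/3)) + 1*(exp(-2*I*pi/3))*conj(exp(2*I*pi/3)) + 1*(-1)*conj(1) + 1*(exp(2*I*pi/3))*conj(exp(-2*I*pi/3)) + 1*(exp(I*pi/3))*conj(exp(2*I*pi/3))]
      = (1/6)[(1) + (exp(I*pi/3)) + (exp(2*I*pi/3)) + (-1) + (exp(-2*I*pi/3)) + (exp(-I*pi/3))] = 0/6 = 0
  <chi_1*chi_4, chi_5> = (1/6)[1*(1)*conj(1) + 1*(exp(-I*pi/3))*conj(exp(-I*pi/3)) + 1*(exp(-2*I*pi/3))*conj(exp(-2*I*pi/3)) + 1*(-1)*conj(-1) + 1*(exp(2*I*pi/3))*conj(exp(2*I*pi/3)) + 1*(exp(I*pi/3))*conj(exp(I*pi/3))]
      = (1/6)[(1) + (1) + (1) + (1) + (1) + (1)] = 6/6 = 1
(Exp terms are combined using exp(i*s)*conj(exp(i*t)) = exp(i*(s-t)), and sums of them are collapsed using the identity that for every m > 1 the m distinct m-th roots of unity sum to 0, e.g. 1 + exp(2*I*pi/3) + exp(-2*I*pi/3) = 0.)
Hence the multiplicities are chi_5: 1. Dimension check: dim(chi_1)*dim(chi_4) = 1*1 = 1 and sum (mult * dim) = 1*1 = 1.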